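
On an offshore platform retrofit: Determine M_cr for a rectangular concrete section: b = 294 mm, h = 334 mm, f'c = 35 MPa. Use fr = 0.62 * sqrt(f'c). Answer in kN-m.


fr = 0.62 * sqrt(35) = 0.62 * 5.9161 = 3.668 MPa
I = 294 * 334^3 / 12 = 912862748.0 mm^4
y_t = 167.0 mm
M_cr = fr * I / y_t = 3.668 * 912862748.0 / 167.0 N-mm
= 20.05 kN-m

20.05 kN-m


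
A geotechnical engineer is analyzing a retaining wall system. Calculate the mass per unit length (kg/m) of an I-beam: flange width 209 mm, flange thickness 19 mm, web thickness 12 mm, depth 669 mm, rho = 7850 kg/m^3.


A_flanges = 2 * 209 * 19 = 7942 mm^2
A_web = (669 - 2 * 19) * 12 = 7572 mm^2
A_total = 7942 + 7572 = 15514 mm^2 = 0.015514 m^2
Weight = rho * A = 7850 * 0.015514 = 121.7849 kg/m

121.7849 kg/m


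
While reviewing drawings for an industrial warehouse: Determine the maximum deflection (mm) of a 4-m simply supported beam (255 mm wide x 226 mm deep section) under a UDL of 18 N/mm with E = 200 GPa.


I = 255 * 226^3 / 12 = 245292490.0 mm^4
L = 4000.0 mm, w = 18 N/mm, E = 200000.0 MPa
delta = 5 * w * L^4 / (384 * E * I)
= 5 * 18 * 4000.0^4 / (384 * 200000.0 * 245292490.0)
= 1.223 mm

1.223 mm


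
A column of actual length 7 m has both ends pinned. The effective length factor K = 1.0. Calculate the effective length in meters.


L_eff = K * L
= 1.0 * 7
= 7.0 m

7.0 m


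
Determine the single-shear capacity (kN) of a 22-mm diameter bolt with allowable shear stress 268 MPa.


A = pi * d^2 / 4 = pi * 22^2 / 4 = 380.1327 mm^2
V = f_v * A / 1000 = 268 * 380.1327 / 1000
= 101.8756 kN

101.8756 kN


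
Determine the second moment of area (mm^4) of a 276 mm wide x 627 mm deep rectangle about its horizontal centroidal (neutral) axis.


I = b * h^3 / 12
= 276 * 627^3 / 12
= 276 * 246491883 / 12
= 5669313309.0 mm^4

5669313309.0 mm^4


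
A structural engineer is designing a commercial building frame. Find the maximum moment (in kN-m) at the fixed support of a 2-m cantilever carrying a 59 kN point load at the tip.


For a cantilever with a point load at the free end:
M_max = P * L = 59 * 2 = 118 kN-m

118 kN-m


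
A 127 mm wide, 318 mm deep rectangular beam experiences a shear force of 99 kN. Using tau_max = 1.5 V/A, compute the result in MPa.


A = b * h = 127 * 318 = 40386 mm^2
V = 99 kN = 99000.0 N
tau_max = 1.5 * V / A = 1.5 * 99000.0 / 40386
= 3.677 MPa

3.677 MPa


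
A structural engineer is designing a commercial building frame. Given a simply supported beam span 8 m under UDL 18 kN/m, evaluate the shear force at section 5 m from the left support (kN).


R_A = w * L / 2 = 18 * 8 / 2 = 72.0 kN
V(x) = R_A - w * x = 72.0 - 18 * 5
= -18.0 kN

-18.0 kN


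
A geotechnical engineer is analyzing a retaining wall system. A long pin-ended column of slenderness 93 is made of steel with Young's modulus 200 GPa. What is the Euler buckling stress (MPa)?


sigma_cr = pi^2 * E / lambda^2
= 9.8696 * 200000.0 / 93^2
= 9.8696 * 200000.0 / 8649
= 228.2253 MPa

228.2253 MPa


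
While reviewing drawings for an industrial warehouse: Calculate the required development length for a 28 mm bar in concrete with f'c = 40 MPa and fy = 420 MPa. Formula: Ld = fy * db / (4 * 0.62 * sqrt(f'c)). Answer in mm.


Ld = (fy * db) / (4 * 0.62 * sqrt(f'c))
= (420 * 28) / (4 * 0.62 * sqrt(40))
= 11760 / 15.6849
= 749.77 mm

749.77 mm


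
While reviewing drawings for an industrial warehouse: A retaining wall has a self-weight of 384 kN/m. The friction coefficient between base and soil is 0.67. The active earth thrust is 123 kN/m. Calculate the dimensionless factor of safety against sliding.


Resisting force = mu * W = 0.67 * 384 = 257.28 kN/m
FOS = Resisting / Driving = 257.28 / 123
= 2.0917 (dimensionless)

2.0917 (dimensionless)


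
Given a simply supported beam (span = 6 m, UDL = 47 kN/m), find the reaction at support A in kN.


Total load = w * L = 47 * 6 = 282 kN
By symmetry, each reaction R = total / 2 = 282 / 2 = 141.0 kN

141.0 kN


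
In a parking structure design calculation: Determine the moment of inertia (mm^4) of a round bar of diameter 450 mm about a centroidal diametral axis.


r = d / 2 = 450 / 2 = 225.0 mm
I = pi * r^4 / 4 = pi * 225.0^4 / 4
= 2012889589.86 mm^4

2012889589.86 mm^4


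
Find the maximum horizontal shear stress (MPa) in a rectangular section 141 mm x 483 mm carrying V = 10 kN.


A = b * h = 141 * 483 = 68103 mm^2
V = 10 kN = 10000.0 N
tau_max = 1.5 * V / A = 1.5 * 10000.0 / 68103
= 0.2203 MPa

0.2203 MPa


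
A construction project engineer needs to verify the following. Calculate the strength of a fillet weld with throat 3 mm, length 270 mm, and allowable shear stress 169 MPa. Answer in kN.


Strength = throat * length * allowable stress
= 3 * 270 * 169 N
= 136890 N
= 136.89 kN

136.89 kN


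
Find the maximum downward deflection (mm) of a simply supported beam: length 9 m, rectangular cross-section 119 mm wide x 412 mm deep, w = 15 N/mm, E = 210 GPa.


I = 119 * 412^3 / 12 = 693517402.67 mm^4
L = 9000.0 mm, w = 15 N/mm, E = 210000.0 MPa
delta = 5 * w * L^4 / (384 * E * I)
= 5 * 15 * 9000.0^4 / (384 * 210000.0 * 693517402.67)
= 8.7988 mm

8.7988 mm


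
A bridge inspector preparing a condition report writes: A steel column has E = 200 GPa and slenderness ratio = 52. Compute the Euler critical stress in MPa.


sigma_cr = pi^2 * E / lambda^2
= 9.8696 * 200000.0 / 52^2
= 9.8696 * 200000.0 / 2704
= 730.0003 MPa

730.0003 MPa


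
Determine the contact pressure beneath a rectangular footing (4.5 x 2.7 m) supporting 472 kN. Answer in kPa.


A = 4.5 * 2.7 = 12.15 m^2
q = P / A = 472 / 12.15
= 38.8477 kPa

38.8477 kPa


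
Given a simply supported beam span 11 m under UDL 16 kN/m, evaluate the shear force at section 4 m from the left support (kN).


R_A = w * L / 2 = 16 * 11 / 2 = 88.0 kN
V(x) = R_A - w * x = 88.0 - 16 * 4
= 24.0 kN

24.0 kN


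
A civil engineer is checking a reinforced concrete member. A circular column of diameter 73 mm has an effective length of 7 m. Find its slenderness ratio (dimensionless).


Radius of gyration r = d / 4 = 73 / 4 = 18.25 mm
L_eff = 7000.0 mm
Slenderness ratio = L / r = 7000.0 / 18.25 = 383.56 (dimensionless)

383.56 (dimensionless)


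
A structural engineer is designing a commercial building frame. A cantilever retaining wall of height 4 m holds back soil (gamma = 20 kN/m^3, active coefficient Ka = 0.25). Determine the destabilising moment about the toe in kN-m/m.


Pa = 0.5 * Ka * gamma * H^2
= 0.5 * 0.25 * 20 * 4^2
= 40.0 kN/m
Arm = H / 3 = 4 / 3 = 1.3333 m
Mo = Pa * arm = Pa * H / 3 = 40.0 * 4 / 3 = 53.3333 kN-m/m

53.3333 kN-m/m


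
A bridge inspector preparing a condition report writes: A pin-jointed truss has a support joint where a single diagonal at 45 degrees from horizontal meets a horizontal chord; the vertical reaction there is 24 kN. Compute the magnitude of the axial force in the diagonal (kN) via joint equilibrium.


At the joint, only the diagonal has a vertical component, so vertical equilibrium gives:
F * sin(45) = 24
F = 24 / sin(45)
= 24 / 0.707107
= 33.94 kN

33.94 kN


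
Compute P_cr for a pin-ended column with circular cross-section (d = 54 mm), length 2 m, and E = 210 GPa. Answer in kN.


I = pi * d^4 / 64 = 417392.79 mm^4
L = 2000.0 mm
P_cr = pi^2 * E * I / L^2
= 9.8696 * 210000.0 * 417392.79 / 2000.0^2
= 216273.84 N = 216.2738 kN

216.2738 kN


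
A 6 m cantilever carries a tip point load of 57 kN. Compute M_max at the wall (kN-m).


For a cantilever with a point load at the free end:
M_max = P * L = 57 * 6 = 342 kN-m

342 kN-m


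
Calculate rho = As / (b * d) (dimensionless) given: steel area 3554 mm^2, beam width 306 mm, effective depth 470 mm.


rho = As / (b * d)
= 3554 / (306 * 470)
= 3554 / 143820
= 0.024711 (dimensionless)

0.024711 (dimensionless)


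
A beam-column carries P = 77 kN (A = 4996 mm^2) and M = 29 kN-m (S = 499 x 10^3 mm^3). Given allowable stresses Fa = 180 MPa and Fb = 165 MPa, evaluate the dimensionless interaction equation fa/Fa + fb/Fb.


f_a = P / A = 77000.0 / 4996 = 15.4123 MPa
f_b = M / S = 29000000.0 / 499000.0 = 58.1162 MPa
Ratio = f_a / Fa + f_b / Fb
= 15.4123 / 180 + 58.1162 / 165
= 0.4378 (dimensionless)

0.4378 (dimensionless)


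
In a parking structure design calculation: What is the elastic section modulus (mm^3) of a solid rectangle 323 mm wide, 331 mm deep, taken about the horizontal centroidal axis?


S = b * h^2 / 6
= 323 * 331^2 / 6
= 323 * 109561 / 6
= 5898033.83 mm^3

5898033.83 mm^3


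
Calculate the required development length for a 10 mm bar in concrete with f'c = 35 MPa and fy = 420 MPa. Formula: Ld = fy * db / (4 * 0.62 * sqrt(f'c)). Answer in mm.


Ld = (fy * db) / (4 * 0.62 * sqrt(f'c))
= (420 * 10) / (4 * 0.62 * sqrt(35))
= 4200 / 14.6719
= 286.26 mm

286.26 mm


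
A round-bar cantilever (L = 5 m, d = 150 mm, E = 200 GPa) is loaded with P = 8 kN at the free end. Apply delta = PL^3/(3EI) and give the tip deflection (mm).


I = pi * d^4 / 64 = pi * 150^4 / 64 = 24850488.76 mm^4
L = 5000.0 mm, P = 8000.0 N, E = 200000.0 MPa
delta = P * L^3 / (3 * E * I)
= 8000.0 * 5000.0^3 / (3 * 200000.0 * 24850488.76)
= 67.0678 mm

67.0678 mm


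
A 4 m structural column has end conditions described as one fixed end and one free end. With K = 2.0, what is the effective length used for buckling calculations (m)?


L_eff = K * L
= 2.0 * 4
= 8.0 m

8.0 m


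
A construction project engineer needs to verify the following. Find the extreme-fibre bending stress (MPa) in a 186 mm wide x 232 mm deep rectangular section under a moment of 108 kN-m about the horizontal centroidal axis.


I = b * h^3 / 12 = 186 * 232^3 / 12 = 193551104.0 mm^4
y = h / 2 = 232 / 2 = 116.0 mm
M = 108 kN-m = 108000000.0 N-mm
sigma = M * y / I = 108000000.0 * 116.0 / 193551104.0
= 64.73 MPa

64.73 MPa


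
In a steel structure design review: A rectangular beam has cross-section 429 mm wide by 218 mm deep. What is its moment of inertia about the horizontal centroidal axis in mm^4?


I = b * h^3 / 12
= 429 * 218^3 / 12
= 429 * 10360232 / 12
= 370378294.0 mm^4

370378294.0 mm^4


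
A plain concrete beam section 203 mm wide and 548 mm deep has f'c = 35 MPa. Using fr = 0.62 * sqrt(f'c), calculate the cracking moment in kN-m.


fr = 0.62 * sqrt(35) = 0.62 * 5.9161 = 3.668 MPa
I = 203 * 548^3 / 12 = 2783918181.33 mm^4
y_t = 274.0 mm
M_cr = fr * I / y_t = 3.668 * 2783918181.33 / 274.0 N-mm
= 37.2676 kN-m

37.2676 kN-m


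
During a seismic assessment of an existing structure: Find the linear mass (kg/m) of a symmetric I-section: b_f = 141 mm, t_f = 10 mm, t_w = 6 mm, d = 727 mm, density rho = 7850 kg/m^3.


A_flanges = 2 * 141 * 10 = 2820 mm^2
A_web = (727 - 2 * 10) * 6 = 4242 mm^2
A_total = 2820 + 4242 = 7062 mm^2 = 0.007062 m^2
Weight = rho * A = 7850 * 0.007062 = 55.4367 kg/m

55.4367 kg/m


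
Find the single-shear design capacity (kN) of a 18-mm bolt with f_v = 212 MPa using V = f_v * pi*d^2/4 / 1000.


A = pi * d^2 / 4 = pi * 18^2 / 4 = 254.469 mm^2
V = f_v * A / 1000 = 212 * 254.469 / 1000
= 53.9474 kN

53.9474 kN


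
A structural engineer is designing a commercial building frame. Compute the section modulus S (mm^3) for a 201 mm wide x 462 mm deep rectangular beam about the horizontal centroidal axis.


S = b * h^2 / 6
= 201 * 462^2 / 6
= 201 * 213444 / 6
= 7150374.0 mm^3

7150374.0 mm^3


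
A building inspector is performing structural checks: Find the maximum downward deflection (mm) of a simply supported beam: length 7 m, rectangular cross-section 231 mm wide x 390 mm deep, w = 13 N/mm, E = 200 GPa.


I = 231 * 390^3 / 12 = 1141890750.0 mm^4
L = 7000.0 mm, w = 13 N/mm, E = 200000.0 MPa
delta = 5 * w * L^4 / (384 * E * I)
= 5 * 13 * 7000.0^4 / (384 * 200000.0 * 1141890750.0)
= 1.7796 mm

1.7796 mm


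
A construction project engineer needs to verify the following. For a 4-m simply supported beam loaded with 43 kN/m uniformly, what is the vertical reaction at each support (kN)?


Total load = w * L = 43 * 4 = 172 kN
By symmetry, each reaction R = total / 2 = 172 / 2 = 86.0 kN

86.0 kN


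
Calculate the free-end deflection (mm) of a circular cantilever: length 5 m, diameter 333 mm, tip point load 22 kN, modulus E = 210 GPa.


I = pi * d^4 / 64 = pi * 333^4 / 64 = 603596666.66 mm^4
L = 5000.0 mm, P = 22000.0 N, E = 210000.0 MPa
delta = P * L^3 / (3 * E * I)
= 22000.0 * 5000.0^3 / (3 * 210000.0 * 603596666.66)
= 7.2318 mm

7.2318 mm


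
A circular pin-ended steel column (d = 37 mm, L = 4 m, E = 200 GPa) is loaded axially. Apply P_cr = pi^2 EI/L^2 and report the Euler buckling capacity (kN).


I = pi * d^4 / 64 = 91997.66 mm^4
L = 4000.0 mm
P_cr = pi^2 * E * I / L^2
= 9.8696 * 200000.0 * 91997.66 / 4000.0^2
= 11349.76 N = 11.3498 kN

11.3498 kN


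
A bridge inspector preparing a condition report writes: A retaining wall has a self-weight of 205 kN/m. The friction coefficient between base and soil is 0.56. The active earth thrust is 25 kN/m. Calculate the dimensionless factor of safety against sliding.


Resisting force = mu * W = 0.56 * 205 = 114.8 kN/m
FOS = Resisting / Driving = 114.8 / 25
= 4.592 (dimensionless)

4.592 (dimensionless)


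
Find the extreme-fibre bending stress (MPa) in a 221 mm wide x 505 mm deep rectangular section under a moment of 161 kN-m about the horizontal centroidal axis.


I = b * h^3 / 12 = 221 * 505^3 / 12 = 2371838760.42 mm^4
y = h / 2 = 505 / 2 = 252.5 mm
M = 161 kN-m = 161000000.0 N-mm
sigma = M * y / I = 161000000.0 * 252.5 / 2371838760.42
= 17.14 MPa

17.14 MPa


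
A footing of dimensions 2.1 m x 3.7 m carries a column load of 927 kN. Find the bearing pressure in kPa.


A = 2.1 * 3.7 = 7.77 m^2
q = P / A = 927 / 7.77
= 119.305 kPa

119.305 kPa


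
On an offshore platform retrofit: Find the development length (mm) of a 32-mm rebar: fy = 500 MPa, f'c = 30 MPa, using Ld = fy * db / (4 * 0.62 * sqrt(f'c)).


Ld = (fy * db) / (4 * 0.62 * sqrt(f'c))
= (500 * 32) / (4 * 0.62 * sqrt(30))
= 16000 / 13.5835
= 1177.9 mm

1177.9 mm


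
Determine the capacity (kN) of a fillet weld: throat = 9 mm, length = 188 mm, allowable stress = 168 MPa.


Strength = throat * length * allowable stress
= 9 * 188 * 168 N
= 284256 N
= 284.26 kN

284.26 kN


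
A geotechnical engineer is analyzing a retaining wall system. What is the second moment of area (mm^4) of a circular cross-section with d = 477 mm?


r = d / 2 = 477 / 2 = 238.5 mm
I = pi * r^4 / 4 = pi * 238.5^4 / 4
= 2541226730.23 mm^4

2541226730.23 mm^4


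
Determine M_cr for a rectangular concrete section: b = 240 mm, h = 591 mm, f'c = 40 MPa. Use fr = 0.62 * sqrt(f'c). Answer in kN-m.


fr = 0.62 * sqrt(40) = 0.62 * 6.3246 = 3.9212 MPa
I = 240 * 591^3 / 12 = 4128501420.0 mm^4
y_t = 295.5 mm
M_cr = fr * I / y_t = 3.9212 * 4128501420.0 / 295.5 N-mm
= 54.7844 kN-m

54.7844 kN-m


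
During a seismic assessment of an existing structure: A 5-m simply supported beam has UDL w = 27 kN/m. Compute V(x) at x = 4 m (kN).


R_A = w * L / 2 = 27 * 5 / 2 = 67.5 kN
V(x) = R_A - w * x = 67.5 - 27 * 4
= -40.5 kN

-40.5 kN


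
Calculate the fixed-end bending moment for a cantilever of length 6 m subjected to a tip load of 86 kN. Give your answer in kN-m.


For a cantilever with a point load at the free end:
M_max = P * L = 86 * 6 = 516 kN-m

516 kN-m


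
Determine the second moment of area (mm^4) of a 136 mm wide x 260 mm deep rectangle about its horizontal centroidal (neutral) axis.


I = b * h^3 / 12
= 136 * 260^3 / 12
= 136 * 17576000 / 12
= 199194666.67 mm^4

199194666.67 mm^4


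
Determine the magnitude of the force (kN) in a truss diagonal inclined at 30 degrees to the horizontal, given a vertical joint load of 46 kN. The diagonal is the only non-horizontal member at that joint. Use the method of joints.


At the joint, only the diagonal has a vertical component, so vertical equilibrium gives:
F * sin(30) = 46
F = 46 / sin(30)
= 46 / 0.5
= 92.0 kN

92.0 kN


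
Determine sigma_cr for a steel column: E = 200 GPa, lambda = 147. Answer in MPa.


sigma_cr = pi^2 * E / lambda^2
= 9.8696 * 200000.0 / 147^2
= 9.8696 * 200000.0 / 21609
= 91.3472 MPa

91.3472 MPa


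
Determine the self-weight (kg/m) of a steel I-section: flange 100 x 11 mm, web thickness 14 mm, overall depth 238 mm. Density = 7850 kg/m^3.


A_flanges = 2 * 100 * 11 = 2200 mm^2
A_web = (238 - 2 * 11) * 14 = 3024 mm^2
A_total = 2200 + 3024 = 5224 mm^2 = 0.005224 m^2
Weight = rho * A = 7850 * 0.005224 = 41.0084 kg/m

41.0084 kg/m


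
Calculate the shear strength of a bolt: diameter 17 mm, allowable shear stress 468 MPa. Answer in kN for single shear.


A = pi * d^2 / 4 = pi * 17^2 / 4 = 226.9801 mm^2
V = f_v * A / 1000 = 468 * 226.9801 / 1000
= 106.2267 kN

106.2267 kN


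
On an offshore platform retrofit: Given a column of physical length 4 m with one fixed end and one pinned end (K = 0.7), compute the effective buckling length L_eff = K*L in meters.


L_eff = K * L
= 0.7 * 4
= 2.8 m

2.8 m


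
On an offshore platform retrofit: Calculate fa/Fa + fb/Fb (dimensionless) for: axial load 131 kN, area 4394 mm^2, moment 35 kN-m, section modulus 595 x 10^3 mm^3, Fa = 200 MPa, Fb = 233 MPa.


f_a = P / A = 131000.0 / 4394 = 29.8134 MPa
f_b = M / S = 35000000.0 / 595000.0 = 58.8235 MPa
Ratio = f_a / Fa + f_b / Fb
= 29.8134 / 200 + 58.8235 / 233
= 0.4015 (dimensionless)

0.4015 (dimensionless)


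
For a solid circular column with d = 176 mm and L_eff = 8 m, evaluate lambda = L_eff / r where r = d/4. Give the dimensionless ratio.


Radius of gyration r = d / 4 = 176 / 4 = 44.0 mm
L_eff = 8000.0 mm
Slenderness ratio = L / r = 8000.0 / 44.0 = 181.82 (dimensionless)

181.82 (dimensionless)


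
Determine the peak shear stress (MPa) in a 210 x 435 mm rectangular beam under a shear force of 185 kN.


A = b * h = 210 * 435 = 91350 mm^2
V = 185 kN = 185000.0 N
tau_max = 1.5 * V / A = 1.5 * 185000.0 / 91350
= 3.0378 MPa

3.0378 MPa


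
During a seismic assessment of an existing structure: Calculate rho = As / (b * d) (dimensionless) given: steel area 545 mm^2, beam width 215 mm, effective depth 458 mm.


rho = As / (b * d)
= 545 / (215 * 458)
= 545 / 98470
= 0.005535 (dimensionless)

0.005535 (dimensionless)


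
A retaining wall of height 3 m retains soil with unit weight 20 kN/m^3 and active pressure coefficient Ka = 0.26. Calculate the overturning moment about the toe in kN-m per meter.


Pa = 0.5 * Ka * gamma * H^2
= 0.5 * 0.26 * 20 * 3^2
= 23.4 kN/m
Arm = H / 3 = 3 / 3 = 1.0 m
Mo = Pa * arm = Pa * H / 3 = 23.4 * 3 / 3 = 23.4 kN-m/m

23.4 kN-m/m


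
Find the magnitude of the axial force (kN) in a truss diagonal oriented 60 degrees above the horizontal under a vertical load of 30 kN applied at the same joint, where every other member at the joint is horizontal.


At the joint, only the diagonal has a vertical component, so vertical equilibrium gives:
F * sin(60) = 30
F = 30 / sin(60)
= 30 / 0.866025
= 34.64 kN

34.64 kN


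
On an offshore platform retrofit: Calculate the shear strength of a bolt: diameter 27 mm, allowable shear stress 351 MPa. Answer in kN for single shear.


A = pi * d^2 / 4 = pi * 27^2 / 4 = 572.5553 mm^2
V = f_v * A / 1000 = 351 * 572.5553 / 1000
= 200.9669 kN

200.9669 kN


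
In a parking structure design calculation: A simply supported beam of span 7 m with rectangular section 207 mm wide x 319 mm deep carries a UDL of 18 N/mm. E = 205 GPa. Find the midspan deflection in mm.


I = 207 * 319^3 / 12 = 559965342.75 mm^4
L = 7000.0 mm, w = 18 N/mm, E = 205000.0 MPa
delta = 5 * w * L^4 / (384 * E * I)
= 5 * 18 * 7000.0^4 / (384 * 205000.0 * 559965342.75)
= 4.9022 mm

4.9022 mm


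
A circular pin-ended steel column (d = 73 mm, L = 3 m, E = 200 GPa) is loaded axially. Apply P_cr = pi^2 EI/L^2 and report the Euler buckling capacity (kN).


I = pi * d^4 / 64 = 1393995.4 mm^4
L = 3000.0 mm
P_cr = pi^2 * E * I / L^2
= 9.8696 * 200000.0 * 1393995.4 / 3000.0^2
= 305737.4 N = 305.7374 kN

305.7374 kN


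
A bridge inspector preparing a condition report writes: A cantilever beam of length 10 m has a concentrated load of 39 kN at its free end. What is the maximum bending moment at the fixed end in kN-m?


For a cantilever with a point load at the free end:
M_max = P * L = 39 * 10 = 390 kN-m

390 kN-m


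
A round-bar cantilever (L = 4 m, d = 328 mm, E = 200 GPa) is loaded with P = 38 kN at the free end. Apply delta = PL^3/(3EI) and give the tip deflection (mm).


I = pi * d^4 / 64 = pi * 328^4 / 64 = 568152959.9 mm^4
L = 4000.0 mm, P = 38000.0 N, E = 200000.0 MPa
delta = P * L^3 / (3 * E * I)
= 38000.0 * 4000.0^3 / (3 * 200000.0 * 568152959.9)
= 7.1342 mm

7.1342 mm


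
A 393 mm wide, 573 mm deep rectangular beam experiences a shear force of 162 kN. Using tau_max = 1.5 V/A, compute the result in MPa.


A = b * h = 393 * 573 = 225189 mm^2
V = 162 kN = 162000.0 N
tau_max = 1.5 * V / A = 1.5 * 162000.0 / 225189
= 1.0791 MPa

1.0791 MPa


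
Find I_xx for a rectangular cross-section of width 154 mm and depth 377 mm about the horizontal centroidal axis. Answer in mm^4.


I = b * h^3 / 12
= 154 * 377^3 / 12
= 154 * 53582633 / 12
= 687643790.17 mm^4

687643790.17 mm^4


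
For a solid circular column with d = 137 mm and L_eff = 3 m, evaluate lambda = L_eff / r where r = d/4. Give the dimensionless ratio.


Radius of gyration r = d / 4 = 137 / 4 = 34.25 mm
L_eff = 3000.0 mm
Slenderness ratio = L / r = 3000.0 / 34.25 = 87.59 (dimensionless)

87.59 (dimensionless)


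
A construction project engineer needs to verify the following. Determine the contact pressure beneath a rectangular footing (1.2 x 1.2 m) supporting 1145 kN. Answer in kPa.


A = 1.2 * 1.2 = 1.44 m^2
q = P / A = 1145 / 1.44
= 795.1389 kPa

795.1389 kPa


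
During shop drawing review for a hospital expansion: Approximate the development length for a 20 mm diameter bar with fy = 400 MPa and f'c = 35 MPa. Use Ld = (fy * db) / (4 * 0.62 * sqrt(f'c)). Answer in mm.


Ld = (fy * db) / (4 * 0.62 * sqrt(f'c))
= (400 * 20) / (4 * 0.62 * sqrt(35))
= 8000 / 14.6719
= 545.26 mm

545.26 mm


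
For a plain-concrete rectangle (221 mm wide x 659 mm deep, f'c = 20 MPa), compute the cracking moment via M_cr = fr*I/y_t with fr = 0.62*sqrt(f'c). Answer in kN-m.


fr = 0.62 * sqrt(20) = 0.62 * 4.4721 = 2.7727 MPa
I = 221 * 659^3 / 12 = 5270687546.58 mm^4
y_t = 329.5 mm
M_cr = fr * I / y_t = 2.7727 * 5270687546.58 / 329.5 N-mm
= 44.3525 kN-m

44.3525 kN-m


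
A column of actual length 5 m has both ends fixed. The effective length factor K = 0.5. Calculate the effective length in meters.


L_eff = K * L
= 0.5 * 5
= 2.5 m

2.5 m


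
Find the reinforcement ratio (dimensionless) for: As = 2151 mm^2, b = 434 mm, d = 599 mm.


rho = As / (b * d)
= 2151 / (434 * 599)
= 2151 / 259966
= 0.008274 (dimensionless)

0.008274 (dimensionless)


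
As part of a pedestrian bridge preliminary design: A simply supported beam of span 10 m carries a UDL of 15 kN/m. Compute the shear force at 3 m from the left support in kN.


R_A = w * L / 2 = 15 * 10 / 2 = 75.0 kN
V(x) = R_A - w * x = 75.0 - 15 * 3
= 30.0 kN

30.0 kN


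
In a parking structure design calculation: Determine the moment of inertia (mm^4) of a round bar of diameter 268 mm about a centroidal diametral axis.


r = d / 2 = 268 / 2 = 134.0 mm
I = pi * r^4 / 4 = pi * 134.0^4 / 4
= 253226454.78 mm^4

253226454.78 mm^4


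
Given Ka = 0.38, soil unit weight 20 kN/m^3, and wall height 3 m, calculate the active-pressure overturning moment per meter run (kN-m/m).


Pa = 0.5 * Ka * gamma * H^2
= 0.5 * 0.38 * 20 * 3^2
= 34.2 kN/m
Arm = H / 3 = 3 / 3 = 1.0 m
Mo = Pa * arm = Pa * H / 3 = 34.2 * 3 / 3 = 34.2 kN-m/m

34.2 kN-m/m


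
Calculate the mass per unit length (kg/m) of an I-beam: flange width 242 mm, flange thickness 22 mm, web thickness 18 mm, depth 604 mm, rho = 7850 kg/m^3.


A_flanges = 2 * 242 * 22 = 10648 mm^2
A_web = (604 - 2 * 22) * 18 = 10080 mm^2
A_total = 10648 + 10080 = 20728 mm^2 = 0.020728 m^2
Weight = rho * A = 7850 * 0.020728 = 162.7148 kg/m

162.7148 kg/m


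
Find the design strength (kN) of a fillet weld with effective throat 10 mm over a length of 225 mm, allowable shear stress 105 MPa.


Strength = throat * length * allowable stress
= 10 * 225 * 105 N
= 236250 N
= 236.25 kN

236.25 kN


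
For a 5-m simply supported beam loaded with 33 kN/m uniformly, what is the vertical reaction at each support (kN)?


Total load = w * L = 33 * 5 = 165 kN
By symmetry, each reaction R = total / 2 = 165 / 2 = 82.5 kN

82.5 kN


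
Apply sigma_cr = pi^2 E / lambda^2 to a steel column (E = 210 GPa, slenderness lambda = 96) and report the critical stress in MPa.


sigma_cr = pi^2 * E / lambda^2
= 9.8696 * 210000.0 / 96^2
= 9.8696 * 210000.0 / 9216
= 224.8933 MPa

224.8933 MPa


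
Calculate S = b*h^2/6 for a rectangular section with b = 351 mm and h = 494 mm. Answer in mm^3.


S = b * h^2 / 6
= 351 * 494^2 / 6
= 351 * 244036 / 6
= 14276106.0 mm^3

14276106.0 mm^3


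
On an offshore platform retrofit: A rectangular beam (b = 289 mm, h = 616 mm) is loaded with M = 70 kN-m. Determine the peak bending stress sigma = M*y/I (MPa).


I = b * h^3 / 12 = 289 * 616^3 / 12 = 5629356245.33 mm^4
y = h / 2 = 616 / 2 = 308.0 mm
M = 70 kN-m = 70000000.0 N-mm
sigma = M * y / I = 70000000.0 * 308.0 / 5629356245.33
= 3.83 MPa

3.83 MPa


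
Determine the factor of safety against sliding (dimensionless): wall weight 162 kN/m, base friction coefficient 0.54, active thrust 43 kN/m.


Resisting force = mu * W = 0.54 * 162 = 87.48 kN/m
FOS = Resisting / Driving = 87.48 / 43
= 2.0344 (dimensionless)

2.0344 (dimensionless)


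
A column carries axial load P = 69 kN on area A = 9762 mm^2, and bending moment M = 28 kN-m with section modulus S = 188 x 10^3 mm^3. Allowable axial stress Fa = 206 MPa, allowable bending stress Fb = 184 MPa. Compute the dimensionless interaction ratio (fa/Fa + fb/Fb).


f_a = P / A = 69000.0 / 9762 = 7.0682 MPa
f_b = M / S = 28000000.0 / 188000.0 = 148.9362 MPa
Ratio = f_a / Fa + f_b / Fb
= 7.0682 / 206 + 148.9362 / 184
= 0.8437 (dimensionless)

0.8437 (dimensionless)


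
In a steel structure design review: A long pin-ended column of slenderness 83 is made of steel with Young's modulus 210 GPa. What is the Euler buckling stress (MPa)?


sigma_cr = pi^2 * E / lambda^2
= 9.8696 * 210000.0 / 83^2
= 9.8696 * 210000.0 / 6889
= 300.8589 MPa

300.8589 MPa


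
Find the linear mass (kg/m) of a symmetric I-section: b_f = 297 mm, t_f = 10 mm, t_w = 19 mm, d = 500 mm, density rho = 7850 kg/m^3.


A_flanges = 2 * 297 * 10 = 5940 mm^2
A_web = (500 - 2 * 10) * 19 = 9120 mm^2
A_total = 5940 + 9120 = 15060 mm^2 = 0.015060 m^2
Weight = rho * A = 7850 * 0.015060 = 118.221 kg/m

118.221 kg/m


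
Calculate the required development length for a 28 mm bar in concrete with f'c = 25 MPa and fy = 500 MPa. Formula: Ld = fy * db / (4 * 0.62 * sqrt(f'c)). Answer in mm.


Ld = (fy * db) / (4 * 0.62 * sqrt(f'c))
= (500 * 28) / (4 * 0.62 * sqrt(25))
= 14000 / 12.4
= 1129.03 mm

1129.03 mm


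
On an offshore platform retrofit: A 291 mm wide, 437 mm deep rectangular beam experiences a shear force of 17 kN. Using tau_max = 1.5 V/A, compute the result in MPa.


A = b * h = 291 * 437 = 127167 mm^2
V = 17 kN = 17000.0 N
tau_max = 1.5 * V / A = 1.5 * 17000.0 / 127167
= 0.2005 MPa

0.2005 MPa


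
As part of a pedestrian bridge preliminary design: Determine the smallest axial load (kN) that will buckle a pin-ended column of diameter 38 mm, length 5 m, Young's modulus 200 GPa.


I = pi * d^4 / 64 = 102353.87 mm^4
L = 5000.0 mm
P_cr = pi^2 * E * I / L^2
= 9.8696 * 200000.0 * 102353.87 / 5000.0^2
= 8081.54 N = 8.0815 kN

8.0815 kN


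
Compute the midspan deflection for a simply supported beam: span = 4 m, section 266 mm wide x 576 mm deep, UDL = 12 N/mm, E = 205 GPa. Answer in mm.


I = 266 * 576^3 / 12 = 4236115968.0 mm^4
L = 4000.0 mm, w = 12 N/mm, E = 205000.0 MPa
delta = 5 * w * L^4 / (384 * E * I)
= 5 * 12 * 4000.0^4 / (384 * 205000.0 * 4236115968.0)
= 0.0461 mm

0.0461 mm


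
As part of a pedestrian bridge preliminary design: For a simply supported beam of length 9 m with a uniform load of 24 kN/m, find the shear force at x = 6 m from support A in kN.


R_A = w * L / 2 = 24 * 9 / 2 = 108.0 kN
V(x) = R_A - w * x = 108.0 - 24 * 6
= -36.0 kN

-36.0 kN


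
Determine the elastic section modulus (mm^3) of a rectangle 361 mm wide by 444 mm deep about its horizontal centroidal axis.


S = b * h^2 / 6
= 361 * 444^2 / 6
= 361 * 197136 / 6
= 11861016.0 mm^3

11861016.0 mm^3


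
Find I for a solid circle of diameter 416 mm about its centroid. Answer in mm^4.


r = d / 2 = 416 / 2 = 208.0 mm
I = pi * r^4 / 4 = pi * 208.0^4 / 4
= 1470087623.13 mm^4

1470087623.13 mm^4


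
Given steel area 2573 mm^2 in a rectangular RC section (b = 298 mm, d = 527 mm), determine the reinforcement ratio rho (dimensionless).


rho = As / (b * d)
= 2573 / (298 * 527)
= 2573 / 157046
= 0.016384 (dimensionless)

0.016384 (dimensionless)


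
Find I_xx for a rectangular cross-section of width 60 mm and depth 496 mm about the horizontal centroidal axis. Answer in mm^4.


I = b * h^3 / 12
= 60 * 496^3 / 12
= 60 * 122023936 / 12
= 610119680.0 mm^4

610119680.0 mm^4


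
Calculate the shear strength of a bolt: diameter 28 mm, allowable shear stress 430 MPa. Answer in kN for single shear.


A = pi * d^2 / 4 = pi * 28^2 / 4 = 615.7522 mm^2
V = f_v * A / 1000 = 430 * 615.7522 / 1000
= 264.7734 kN

264.7734 kN


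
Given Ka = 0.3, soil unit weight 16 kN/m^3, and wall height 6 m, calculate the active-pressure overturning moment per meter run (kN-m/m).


Pa = 0.5 * Ka * gamma * H^2
= 0.5 * 0.3 * 16 * 6^2
= 86.4 kN/m
Arm = H / 3 = 6 / 3 = 2.0 m
Mo = Pa * arm = Pa * H / 3 = 86.4 * 6 / 3 = 172.8 kN-m/m

172.8 kN-m/m


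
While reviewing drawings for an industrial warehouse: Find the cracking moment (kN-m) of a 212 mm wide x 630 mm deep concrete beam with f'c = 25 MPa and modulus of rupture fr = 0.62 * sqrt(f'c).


fr = 0.62 * sqrt(25) = 0.62 * 5.0 = 3.1 MPa
I = 212 * 630^3 / 12 = 4417497000.0 mm^4
y_t = 315.0 mm
M_cr = fr * I / y_t = 3.1 * 4417497000.0 / 315.0 N-mm
= 43.4738 kN-m

43.4738 kN-m


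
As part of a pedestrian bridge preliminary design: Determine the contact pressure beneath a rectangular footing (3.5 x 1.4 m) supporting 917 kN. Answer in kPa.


A = 3.5 * 1.4 = 4.9 m^2
q = P / A = 917 / 4.9
= 187.1429 kPa

187.1429 kPa


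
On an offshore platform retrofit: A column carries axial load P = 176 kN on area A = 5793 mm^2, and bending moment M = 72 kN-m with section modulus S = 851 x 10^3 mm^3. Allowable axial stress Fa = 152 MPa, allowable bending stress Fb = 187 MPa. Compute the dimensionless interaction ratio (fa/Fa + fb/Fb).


f_a = P / A = 176000.0 / 5793 = 30.3815 MPa
f_b = M / S = 72000000.0 / 851000.0 = 84.6063 MPa
Ratio = f_a / Fa + f_b / Fb
= 30.3815 / 152 + 84.6063 / 187
= 0.6523 (dimensionless)

0.6523 (dimensionless)


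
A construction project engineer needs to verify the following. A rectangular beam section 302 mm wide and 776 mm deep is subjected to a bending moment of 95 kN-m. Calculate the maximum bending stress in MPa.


I = b * h^3 / 12 = 302 * 776^3 / 12 = 11760095829.33 mm^4
y = h / 2 = 776 / 2 = 388.0 mm
M = 95 kN-m = 95000000.0 N-mm
sigma = M * y / I = 95000000.0 * 388.0 / 11760095829.33
= 3.13 MPa

3.13 MPa


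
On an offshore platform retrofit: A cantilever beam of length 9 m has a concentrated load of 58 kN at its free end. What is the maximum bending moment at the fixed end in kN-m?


For a cantilever with a point load at the free end:
M_max = P * L = 58 * 9 = 522 kN-m

522 kN-m


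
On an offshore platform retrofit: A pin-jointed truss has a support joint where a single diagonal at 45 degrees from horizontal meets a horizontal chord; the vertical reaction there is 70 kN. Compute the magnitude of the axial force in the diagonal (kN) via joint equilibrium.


At the joint, only the diagonal has a vertical component, so vertical equilibrium gives:
F * sin(45) = 70
F = 70 / sin(45)
= 70 / 0.707107
= 98.99 kN

98.99 kN


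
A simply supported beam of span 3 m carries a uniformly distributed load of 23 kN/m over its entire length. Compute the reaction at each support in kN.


Total load = w * L = 23 * 3 = 69 kN
By symmetry, each reaction R = total / 2 = 69 / 2 = 34.5 kN

34.5 kN


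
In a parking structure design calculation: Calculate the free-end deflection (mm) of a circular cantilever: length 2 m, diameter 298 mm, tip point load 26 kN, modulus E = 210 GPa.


I = pi * d^4 / 64 = pi * 298^4 / 64 = 387110503.31 mm^4
L = 2000.0 mm, P = 26000.0 N, E = 210000.0 MPa
delta = P * L^3 / (3 * E * I)
= 26000.0 * 2000.0^3 / (3 * 210000.0 * 387110503.31)
= 0.8529 mm

0.8529 mm


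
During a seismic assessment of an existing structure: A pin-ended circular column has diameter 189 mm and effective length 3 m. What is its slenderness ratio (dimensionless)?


Radius of gyration r = d / 4 = 189 / 4 = 47.25 mm
L_eff = 3000.0 mm
Slenderness ratio = L / r = 3000.0 / 47.25 = 63.49 (dimensionless)

63.49 (dimensionless)


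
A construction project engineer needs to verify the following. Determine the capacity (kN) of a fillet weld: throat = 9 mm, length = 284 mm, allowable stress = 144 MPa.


Strength = throat * length * allowable stress
= 9 * 284 * 144 N
= 368064 N
= 368.06 kN

368.06 kN


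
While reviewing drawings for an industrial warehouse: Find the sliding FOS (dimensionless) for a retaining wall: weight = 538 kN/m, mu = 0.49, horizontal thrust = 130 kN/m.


Resisting force = mu * W = 0.49 * 538 = 263.62 kN/m
FOS = Resisting / Driving = 263.62 / 130
= 2.0278 (dimensionless)

2.0278 (dimensionless)


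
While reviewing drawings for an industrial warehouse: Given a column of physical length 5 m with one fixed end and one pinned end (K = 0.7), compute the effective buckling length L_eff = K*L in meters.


L_eff = K * L
= 0.7 * 5
= 3.5 m

3.5 m


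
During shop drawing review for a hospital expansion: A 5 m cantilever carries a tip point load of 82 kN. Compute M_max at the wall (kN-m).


For a cantilever with a point load at the free end:
M_max = P * L = 82 * 5 = 410 kN-m

410 kN-m


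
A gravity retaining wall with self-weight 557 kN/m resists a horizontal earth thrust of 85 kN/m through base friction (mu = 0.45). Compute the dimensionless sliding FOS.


Resisting force = mu * W = 0.45 * 557 = 250.65 kN/m
FOS = Resisting / Driving = 250.65 / 85
= 2.9488 (dimensionless)

2.9488 (dimensionless)


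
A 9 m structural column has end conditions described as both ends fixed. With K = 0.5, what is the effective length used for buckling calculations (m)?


L_eff = K * L
= 0.5 * 9
= 4.5 m

4.5 m


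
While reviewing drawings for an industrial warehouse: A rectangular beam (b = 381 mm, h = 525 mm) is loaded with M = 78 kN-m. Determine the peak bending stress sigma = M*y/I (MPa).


I = b * h^3 / 12 = 381 * 525^3 / 12 = 4594324218.75 mm^4
y = h / 2 = 525 / 2 = 262.5 mm
M = 78 kN-m = 78000000.0 N-mm
sigma = M * y / I = 78000000.0 * 262.5 / 4594324218.75
= 4.46 MPa

4.46 MPa


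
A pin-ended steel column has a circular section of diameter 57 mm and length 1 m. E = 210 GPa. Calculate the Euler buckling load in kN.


I = pi * d^4 / 64 = 518166.49 mm^4
L = 1000.0 mm
P_cr = pi^2 * E * I / L^2
= 9.8696 * 210000.0 * 518166.49 / 1000.0^2
= 1073960.63 N = 1073.9606 kN

1073.9606 kN


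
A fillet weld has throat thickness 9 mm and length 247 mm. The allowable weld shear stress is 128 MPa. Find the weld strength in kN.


Strength = throat * length * allowable stress
= 9 * 247 * 128 N
= 284544 N
= 284.54 kN

284.54 kN


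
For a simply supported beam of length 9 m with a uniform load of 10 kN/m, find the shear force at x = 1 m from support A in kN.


R_A = w * L / 2 = 10 * 9 / 2 = 45.0 kN
V(x) = R_A - w * x = 45.0 - 10 * 1
= 35.0 kN

35.0 kN


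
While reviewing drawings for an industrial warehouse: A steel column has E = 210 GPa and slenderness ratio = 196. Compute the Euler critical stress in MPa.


sigma_cr = pi^2 * E / lambda^2
= 9.8696 * 210000.0 / 196^2
= 9.8696 * 210000.0 / 38416
= 53.9519 MPa

53.9519 MPa


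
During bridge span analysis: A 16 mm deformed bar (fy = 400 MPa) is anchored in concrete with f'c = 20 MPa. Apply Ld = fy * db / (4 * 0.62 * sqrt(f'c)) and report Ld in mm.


Ld = (fy * db) / (4 * 0.62 * sqrt(f'c))
= (400 * 16) / (4 * 0.62 * sqrt(20))
= 6400 / 11.0909
= 577.05 mm

577.05 mm


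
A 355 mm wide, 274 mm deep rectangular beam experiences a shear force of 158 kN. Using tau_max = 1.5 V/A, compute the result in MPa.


A = b * h = 355 * 274 = 97270 mm^2
V = 158 kN = 158000.0 N
tau_max = 1.5 * V / A = 1.5 * 158000.0 / 97270
= 2.4365 MPa

2.4365 MPa


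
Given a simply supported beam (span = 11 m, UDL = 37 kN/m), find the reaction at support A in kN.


Total load = w * L = 37 * 11 = 407 kN
By symmetry, each reaction R = total / 2 = 407 / 2 = 203.5 kN

203.5 kN


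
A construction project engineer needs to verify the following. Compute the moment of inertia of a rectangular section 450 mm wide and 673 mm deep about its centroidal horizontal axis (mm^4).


I = b * h^3 / 12
= 450 * 673^3 / 12
= 450 * 304821217 / 12
= 11430795637.5 mm^4

11430795637.5 mm^4


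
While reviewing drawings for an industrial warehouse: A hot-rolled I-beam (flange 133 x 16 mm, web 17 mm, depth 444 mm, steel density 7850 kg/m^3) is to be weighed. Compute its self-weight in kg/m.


A_flanges = 2 * 133 * 16 = 4256 mm^2
A_web = (444 - 2 * 16) * 17 = 7004 mm^2
A_total = 4256 + 7004 = 11260 mm^2 = 0.011260 m^2
Weight = rho * A = 7850 * 0.011260 = 88.391 kg/m

88.391 kg/m


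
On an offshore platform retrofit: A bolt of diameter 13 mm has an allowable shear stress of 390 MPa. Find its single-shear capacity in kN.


A = pi * d^2 / 4 = pi * 13^2 / 4 = 132.7323 mm^2
V = f_v * A / 1000 = 390 * 132.7323 / 1000
= 51.7656 kN

51.7656 kN


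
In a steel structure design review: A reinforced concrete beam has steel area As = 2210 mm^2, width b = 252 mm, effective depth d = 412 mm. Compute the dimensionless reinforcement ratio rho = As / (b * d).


rho = As / (b * d)
= 2210 / (252 * 412)
= 2210 / 103824
= 0.021286 (dimensionless)

0.021286 (dimensionless)


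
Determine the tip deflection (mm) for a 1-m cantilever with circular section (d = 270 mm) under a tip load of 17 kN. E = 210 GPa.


I = pi * d^4 / 64 = pi * 270^4 / 64 = 260870490.85 mm^4
L = 1000.0 mm, P = 17000.0 N, E = 210000.0 MPa
delta = P * L^3 / (3 * E * I)
= 17000.0 * 1000.0^3 / (3 * 210000.0 * 260870490.85)
= 0.1034 mm

0.1034 mm


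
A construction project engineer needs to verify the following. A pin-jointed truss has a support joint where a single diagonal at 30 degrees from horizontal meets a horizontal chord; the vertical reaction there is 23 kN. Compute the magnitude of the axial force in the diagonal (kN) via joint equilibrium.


At the joint, only the diagonal has a vertical component, so vertical equilibrium gives:
F * sin(30) = 23
F = 23 / sin(30)
= 23 / 0.5
= 46.0 kN

46.0 kN


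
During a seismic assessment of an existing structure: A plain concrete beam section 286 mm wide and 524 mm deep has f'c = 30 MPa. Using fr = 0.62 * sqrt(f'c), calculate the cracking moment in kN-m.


fr = 0.62 * sqrt(30) = 0.62 * 5.4772 = 3.3959 MPa
I = 286 * 524^3 / 12 = 3429088138.67 mm^4
y_t = 262.0 mm
M_cr = fr * I / y_t = 3.3959 * 3429088138.67 / 262.0 N-mm
= 44.4457 kN-m

44.4457 kN-m


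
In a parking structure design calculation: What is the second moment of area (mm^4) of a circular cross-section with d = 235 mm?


r = d / 2 = 235 / 2 = 117.5 mm
I = pi * r^4 / 4 = pi * 117.5^4 / 4
= 149706738.1 mm^4

149706738.1 mm^4


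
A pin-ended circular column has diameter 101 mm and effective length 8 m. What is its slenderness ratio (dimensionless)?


Radius of gyration r = d / 4 = 101 / 4 = 25.25 mm
L_eff = 8000.0 mm
Slenderness ratio = L / r = 8000.0 / 25.25 = 316.83 (dimensionless)

316.83 (dimensionless)
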